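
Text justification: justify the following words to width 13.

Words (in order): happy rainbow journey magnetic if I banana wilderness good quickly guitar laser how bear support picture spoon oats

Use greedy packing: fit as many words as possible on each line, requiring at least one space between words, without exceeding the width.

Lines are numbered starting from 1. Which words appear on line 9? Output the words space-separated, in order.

Line 1: ['happy', 'rainbow'] (min_width=13, slack=0)
Line 2: ['journey'] (min_width=7, slack=6)
Line 3: ['magnetic', 'if', 'I'] (min_width=13, slack=0)
Line 4: ['banana'] (min_width=6, slack=7)
Line 5: ['wilderness'] (min_width=10, slack=3)
Line 6: ['good', 'quickly'] (min_width=12, slack=1)
Line 7: ['guitar', 'laser'] (min_width=12, slack=1)
Line 8: ['how', 'bear'] (min_width=8, slack=5)
Line 9: ['support'] (min_width=7, slack=6)
Line 10: ['picture', 'spoon'] (min_width=13, slack=0)
Line 11: ['oats'] (min_width=4, slack=9)

Answer: support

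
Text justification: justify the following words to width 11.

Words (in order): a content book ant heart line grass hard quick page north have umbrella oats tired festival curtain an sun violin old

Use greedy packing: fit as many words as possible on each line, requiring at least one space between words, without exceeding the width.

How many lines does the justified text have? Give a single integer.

Answer: 12

Derivation:
Line 1: ['a', 'content'] (min_width=9, slack=2)
Line 2: ['book', 'ant'] (min_width=8, slack=3)
Line 3: ['heart', 'line'] (min_width=10, slack=1)
Line 4: ['grass', 'hard'] (min_width=10, slack=1)
Line 5: ['quick', 'page'] (min_width=10, slack=1)
Line 6: ['north', 'have'] (min_width=10, slack=1)
Line 7: ['umbrella'] (min_width=8, slack=3)
Line 8: ['oats', 'tired'] (min_width=10, slack=1)
Line 9: ['festival'] (min_width=8, slack=3)
Line 10: ['curtain', 'an'] (min_width=10, slack=1)
Line 11: ['sun', 'violin'] (min_width=10, slack=1)
Line 12: ['old'] (min_width=3, slack=8)
Total lines: 12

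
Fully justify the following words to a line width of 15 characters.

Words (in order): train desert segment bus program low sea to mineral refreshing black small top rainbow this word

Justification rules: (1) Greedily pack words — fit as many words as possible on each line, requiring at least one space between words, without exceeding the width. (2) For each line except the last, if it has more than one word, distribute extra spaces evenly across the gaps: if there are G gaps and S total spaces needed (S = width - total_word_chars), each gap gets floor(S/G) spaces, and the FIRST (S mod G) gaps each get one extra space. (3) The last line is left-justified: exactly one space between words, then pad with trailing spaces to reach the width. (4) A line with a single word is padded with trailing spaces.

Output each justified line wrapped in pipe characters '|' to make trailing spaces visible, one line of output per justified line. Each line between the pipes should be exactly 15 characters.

Answer: |train    desert|
|segment     bus|
|program low sea|
|to      mineral|
|refreshing     |
|black small top|
|rainbow    this|
|word           |

Derivation:
Line 1: ['train', 'desert'] (min_width=12, slack=3)
Line 2: ['segment', 'bus'] (min_width=11, slack=4)
Line 3: ['program', 'low', 'sea'] (min_width=15, slack=0)
Line 4: ['to', 'mineral'] (min_width=10, slack=5)
Line 5: ['refreshing'] (min_width=10, slack=5)
Line 6: ['black', 'small', 'top'] (min_width=15, slack=0)
Line 7: ['rainbow', 'this'] (min_width=12, slack=3)
Line 8: ['word'] (min_width=4, slack=11)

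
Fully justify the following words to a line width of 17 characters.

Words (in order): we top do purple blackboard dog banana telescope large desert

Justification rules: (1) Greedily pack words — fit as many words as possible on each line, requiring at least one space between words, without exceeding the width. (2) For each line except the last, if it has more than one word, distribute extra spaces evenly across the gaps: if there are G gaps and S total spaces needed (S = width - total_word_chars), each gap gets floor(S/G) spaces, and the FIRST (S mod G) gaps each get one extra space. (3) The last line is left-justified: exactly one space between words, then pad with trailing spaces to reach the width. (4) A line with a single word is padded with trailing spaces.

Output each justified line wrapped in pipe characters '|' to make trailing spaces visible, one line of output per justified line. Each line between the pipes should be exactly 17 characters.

Line 1: ['we', 'top', 'do', 'purple'] (min_width=16, slack=1)
Line 2: ['blackboard', 'dog'] (min_width=14, slack=3)
Line 3: ['banana', 'telescope'] (min_width=16, slack=1)
Line 4: ['large', 'desert'] (min_width=12, slack=5)

Answer: |we  top do purple|
|blackboard    dog|
|banana  telescope|
|large desert     |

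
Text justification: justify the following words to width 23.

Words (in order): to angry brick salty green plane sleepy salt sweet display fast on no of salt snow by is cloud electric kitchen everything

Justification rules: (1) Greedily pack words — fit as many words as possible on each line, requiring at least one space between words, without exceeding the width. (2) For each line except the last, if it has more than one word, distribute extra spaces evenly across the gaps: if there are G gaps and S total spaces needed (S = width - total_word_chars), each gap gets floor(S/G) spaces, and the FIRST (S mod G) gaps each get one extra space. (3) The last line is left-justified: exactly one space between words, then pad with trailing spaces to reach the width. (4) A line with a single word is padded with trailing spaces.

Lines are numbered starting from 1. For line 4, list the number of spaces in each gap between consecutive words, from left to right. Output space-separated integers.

Answer: 2 2 1 1 1

Derivation:
Line 1: ['to', 'angry', 'brick', 'salty'] (min_width=20, slack=3)
Line 2: ['green', 'plane', 'sleepy', 'salt'] (min_width=23, slack=0)
Line 3: ['sweet', 'display', 'fast', 'on'] (min_width=21, slack=2)
Line 4: ['no', 'of', 'salt', 'snow', 'by', 'is'] (min_width=21, slack=2)
Line 5: ['cloud', 'electric', 'kitchen'] (min_width=22, slack=1)
Line 6: ['everything'] (min_width=10, slack=13)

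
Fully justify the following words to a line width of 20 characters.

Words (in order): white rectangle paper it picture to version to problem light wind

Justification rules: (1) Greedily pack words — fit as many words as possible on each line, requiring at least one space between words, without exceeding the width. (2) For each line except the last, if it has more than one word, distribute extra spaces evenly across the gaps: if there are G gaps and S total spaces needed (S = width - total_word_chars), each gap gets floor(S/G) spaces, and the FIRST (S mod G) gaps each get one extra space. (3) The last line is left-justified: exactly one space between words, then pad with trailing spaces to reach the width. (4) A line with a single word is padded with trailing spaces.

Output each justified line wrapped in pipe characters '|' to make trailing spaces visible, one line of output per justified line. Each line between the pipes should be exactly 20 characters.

Answer: |white      rectangle|
|paper  it picture to|
|version  to  problem|
|light wind          |

Derivation:
Line 1: ['white', 'rectangle'] (min_width=15, slack=5)
Line 2: ['paper', 'it', 'picture', 'to'] (min_width=19, slack=1)
Line 3: ['version', 'to', 'problem'] (min_width=18, slack=2)
Line 4: ['light', 'wind'] (min_width=10, slack=10)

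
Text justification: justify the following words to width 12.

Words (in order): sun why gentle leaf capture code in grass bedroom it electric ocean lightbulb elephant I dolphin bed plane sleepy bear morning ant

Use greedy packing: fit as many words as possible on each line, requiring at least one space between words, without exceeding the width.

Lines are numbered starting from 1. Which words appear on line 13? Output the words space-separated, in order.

Answer: ant

Derivation:
Line 1: ['sun', 'why'] (min_width=7, slack=5)
Line 2: ['gentle', 'leaf'] (min_width=11, slack=1)
Line 3: ['capture', 'code'] (min_width=12, slack=0)
Line 4: ['in', 'grass'] (min_width=8, slack=4)
Line 5: ['bedroom', 'it'] (min_width=10, slack=2)
Line 6: ['electric'] (min_width=8, slack=4)
Line 7: ['ocean'] (min_width=5, slack=7)
Line 8: ['lightbulb'] (min_width=9, slack=3)
Line 9: ['elephant', 'I'] (min_width=10, slack=2)
Line 10: ['dolphin', 'bed'] (min_width=11, slack=1)
Line 11: ['plane', 'sleepy'] (min_width=12, slack=0)
Line 12: ['bear', 'morning'] (min_width=12, slack=0)
Line 13: ['ant'] (min_width=3, slack=9)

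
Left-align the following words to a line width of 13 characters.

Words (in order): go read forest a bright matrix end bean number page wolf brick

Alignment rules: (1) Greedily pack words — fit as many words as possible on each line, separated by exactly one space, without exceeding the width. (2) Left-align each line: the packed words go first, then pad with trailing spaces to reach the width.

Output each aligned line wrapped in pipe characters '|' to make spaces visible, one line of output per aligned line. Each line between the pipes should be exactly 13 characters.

Line 1: ['go', 'read'] (min_width=7, slack=6)
Line 2: ['forest', 'a'] (min_width=8, slack=5)
Line 3: ['bright', 'matrix'] (min_width=13, slack=0)
Line 4: ['end', 'bean'] (min_width=8, slack=5)
Line 5: ['number', 'page'] (min_width=11, slack=2)
Line 6: ['wolf', 'brick'] (min_width=10, slack=3)

Answer: |go read      |
|forest a     |
|bright matrix|
|end bean     |
|number page  |
|wolf brick   |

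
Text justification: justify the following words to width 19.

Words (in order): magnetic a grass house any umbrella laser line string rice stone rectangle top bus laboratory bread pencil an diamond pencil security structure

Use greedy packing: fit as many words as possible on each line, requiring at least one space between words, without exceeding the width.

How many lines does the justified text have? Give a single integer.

Line 1: ['magnetic', 'a', 'grass'] (min_width=16, slack=3)
Line 2: ['house', 'any', 'umbrella'] (min_width=18, slack=1)
Line 3: ['laser', 'line', 'string'] (min_width=17, slack=2)
Line 4: ['rice', 'stone'] (min_width=10, slack=9)
Line 5: ['rectangle', 'top', 'bus'] (min_width=17, slack=2)
Line 6: ['laboratory', 'bread'] (min_width=16, slack=3)
Line 7: ['pencil', 'an', 'diamond'] (min_width=17, slack=2)
Line 8: ['pencil', 'security'] (min_width=15, slack=4)
Line 9: ['structure'] (min_width=9, slack=10)
Total lines: 9

Answer: 9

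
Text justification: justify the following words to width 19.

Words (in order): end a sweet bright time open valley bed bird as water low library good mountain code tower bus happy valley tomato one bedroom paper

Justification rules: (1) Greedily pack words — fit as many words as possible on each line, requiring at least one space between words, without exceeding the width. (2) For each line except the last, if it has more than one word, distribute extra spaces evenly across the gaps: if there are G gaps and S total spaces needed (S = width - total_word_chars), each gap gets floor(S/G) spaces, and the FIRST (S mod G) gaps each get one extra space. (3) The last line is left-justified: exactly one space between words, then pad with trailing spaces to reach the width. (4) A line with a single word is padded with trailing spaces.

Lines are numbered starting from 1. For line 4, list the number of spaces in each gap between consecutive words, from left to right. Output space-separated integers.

Line 1: ['end', 'a', 'sweet', 'bright'] (min_width=18, slack=1)
Line 2: ['time', 'open', 'valley'] (min_width=16, slack=3)
Line 3: ['bed', 'bird', 'as', 'water'] (min_width=17, slack=2)
Line 4: ['low', 'library', 'good'] (min_width=16, slack=3)
Line 5: ['mountain', 'code', 'tower'] (min_width=19, slack=0)
Line 6: ['bus', 'happy', 'valley'] (min_width=16, slack=3)
Line 7: ['tomato', 'one', 'bedroom'] (min_width=18, slack=1)
Line 8: ['paper'] (min_width=5, slack=14)

Answer: 3 2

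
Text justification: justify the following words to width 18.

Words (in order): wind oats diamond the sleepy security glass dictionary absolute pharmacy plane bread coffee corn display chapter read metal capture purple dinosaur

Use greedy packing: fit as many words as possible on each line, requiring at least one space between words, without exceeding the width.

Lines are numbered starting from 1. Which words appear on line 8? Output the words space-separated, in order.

Answer: chapter read metal

Derivation:
Line 1: ['wind', 'oats', 'diamond'] (min_width=17, slack=1)
Line 2: ['the', 'sleepy'] (min_width=10, slack=8)
Line 3: ['security', 'glass'] (min_width=14, slack=4)
Line 4: ['dictionary'] (min_width=10, slack=8)
Line 5: ['absolute', 'pharmacy'] (min_width=17, slack=1)
Line 6: ['plane', 'bread', 'coffee'] (min_width=18, slack=0)
Line 7: ['corn', 'display'] (min_width=12, slack=6)
Line 8: ['chapter', 'read', 'metal'] (min_width=18, slack=0)
Line 9: ['capture', 'purple'] (min_width=14, slack=4)
Line 10: ['dinosaur'] (min_width=8, slack=10)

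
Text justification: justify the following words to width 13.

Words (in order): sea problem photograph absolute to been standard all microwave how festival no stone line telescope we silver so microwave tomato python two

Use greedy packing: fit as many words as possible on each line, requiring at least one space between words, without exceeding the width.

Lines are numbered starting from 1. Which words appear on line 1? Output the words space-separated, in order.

Line 1: ['sea', 'problem'] (min_width=11, slack=2)
Line 2: ['photograph'] (min_width=10, slack=3)
Line 3: ['absolute', 'to'] (min_width=11, slack=2)
Line 4: ['been', 'standard'] (min_width=13, slack=0)
Line 5: ['all', 'microwave'] (min_width=13, slack=0)
Line 6: ['how', 'festival'] (min_width=12, slack=1)
Line 7: ['no', 'stone', 'line'] (min_width=13, slack=0)
Line 8: ['telescope', 'we'] (min_width=12, slack=1)
Line 9: ['silver', 'so'] (min_width=9, slack=4)
Line 10: ['microwave'] (min_width=9, slack=4)
Line 11: ['tomato', 'python'] (min_width=13, slack=0)
Line 12: ['two'] (min_width=3, slack=10)

Answer: sea problem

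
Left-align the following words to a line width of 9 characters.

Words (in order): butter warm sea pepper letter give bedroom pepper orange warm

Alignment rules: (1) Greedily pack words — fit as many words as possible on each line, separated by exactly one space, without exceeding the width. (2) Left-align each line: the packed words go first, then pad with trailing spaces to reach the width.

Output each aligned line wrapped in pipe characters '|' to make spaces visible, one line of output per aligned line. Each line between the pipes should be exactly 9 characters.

Line 1: ['butter'] (min_width=6, slack=3)
Line 2: ['warm', 'sea'] (min_width=8, slack=1)
Line 3: ['pepper'] (min_width=6, slack=3)
Line 4: ['letter'] (min_width=6, slack=3)
Line 5: ['give'] (min_width=4, slack=5)
Line 6: ['bedroom'] (min_width=7, slack=2)
Line 7: ['pepper'] (min_width=6, slack=3)
Line 8: ['orange'] (min_width=6, slack=3)
Line 9: ['warm'] (min_width=4, slack=5)

Answer: |butter   |
|warm sea |
|pepper   |
|letter   |
|give     |
|bedroom  |
|pepper   |
|orange   |
|warm     |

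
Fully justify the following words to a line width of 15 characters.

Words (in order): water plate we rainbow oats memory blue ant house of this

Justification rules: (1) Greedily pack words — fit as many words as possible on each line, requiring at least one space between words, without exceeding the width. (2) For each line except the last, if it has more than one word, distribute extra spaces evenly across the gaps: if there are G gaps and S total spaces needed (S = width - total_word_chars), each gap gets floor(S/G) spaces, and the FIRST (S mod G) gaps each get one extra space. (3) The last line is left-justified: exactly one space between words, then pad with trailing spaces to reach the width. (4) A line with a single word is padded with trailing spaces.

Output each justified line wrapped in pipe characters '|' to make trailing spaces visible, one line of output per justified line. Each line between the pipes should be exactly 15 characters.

Answer: |water  plate we|
|rainbow    oats|
|memory blue ant|
|house of this  |

Derivation:
Line 1: ['water', 'plate', 'we'] (min_width=14, slack=1)
Line 2: ['rainbow', 'oats'] (min_width=12, slack=3)
Line 3: ['memory', 'blue', 'ant'] (min_width=15, slack=0)
Line 4: ['house', 'of', 'this'] (min_width=13, slack=2)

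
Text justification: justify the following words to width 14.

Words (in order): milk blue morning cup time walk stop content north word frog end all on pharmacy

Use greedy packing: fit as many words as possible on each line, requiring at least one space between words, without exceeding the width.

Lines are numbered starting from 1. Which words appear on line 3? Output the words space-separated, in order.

Answer: time walk stop

Derivation:
Line 1: ['milk', 'blue'] (min_width=9, slack=5)
Line 2: ['morning', 'cup'] (min_width=11, slack=3)
Line 3: ['time', 'walk', 'stop'] (min_width=14, slack=0)
Line 4: ['content', 'north'] (min_width=13, slack=1)
Line 5: ['word', 'frog', 'end'] (min_width=13, slack=1)
Line 6: ['all', 'on'] (min_width=6, slack=8)
Line 7: ['pharmacy'] (min_width=8, slack=6)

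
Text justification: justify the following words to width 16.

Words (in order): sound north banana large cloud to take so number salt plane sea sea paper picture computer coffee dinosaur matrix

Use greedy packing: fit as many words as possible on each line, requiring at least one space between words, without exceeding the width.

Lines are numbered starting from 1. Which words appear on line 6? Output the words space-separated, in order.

Line 1: ['sound', 'north'] (min_width=11, slack=5)
Line 2: ['banana', 'large'] (min_width=12, slack=4)
Line 3: ['cloud', 'to', 'take', 'so'] (min_width=16, slack=0)
Line 4: ['number', 'salt'] (min_width=11, slack=5)
Line 5: ['plane', 'sea', 'sea'] (min_width=13, slack=3)
Line 6: ['paper', 'picture'] (min_width=13, slack=3)
Line 7: ['computer', 'coffee'] (min_width=15, slack=1)
Line 8: ['dinosaur', 'matrix'] (min_width=15, slack=1)

Answer: paper picture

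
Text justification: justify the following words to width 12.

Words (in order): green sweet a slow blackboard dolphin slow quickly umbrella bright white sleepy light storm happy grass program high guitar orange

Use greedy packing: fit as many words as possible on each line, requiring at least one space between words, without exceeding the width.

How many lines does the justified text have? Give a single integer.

Line 1: ['green', 'sweet'] (min_width=11, slack=1)
Line 2: ['a', 'slow'] (min_width=6, slack=6)
Line 3: ['blackboard'] (min_width=10, slack=2)
Line 4: ['dolphin', 'slow'] (min_width=12, slack=0)
Line 5: ['quickly'] (min_width=7, slack=5)
Line 6: ['umbrella'] (min_width=8, slack=4)
Line 7: ['bright', 'white'] (min_width=12, slack=0)
Line 8: ['sleepy', 'light'] (min_width=12, slack=0)
Line 9: ['storm', 'happy'] (min_width=11, slack=1)
Line 10: ['grass'] (min_width=5, slack=7)
Line 11: ['program', 'high'] (min_width=12, slack=0)
Line 12: ['guitar'] (min_width=6, slack=6)
Line 13: ['orange'] (min_width=6, slack=6)
Total lines: 13

Answer: 13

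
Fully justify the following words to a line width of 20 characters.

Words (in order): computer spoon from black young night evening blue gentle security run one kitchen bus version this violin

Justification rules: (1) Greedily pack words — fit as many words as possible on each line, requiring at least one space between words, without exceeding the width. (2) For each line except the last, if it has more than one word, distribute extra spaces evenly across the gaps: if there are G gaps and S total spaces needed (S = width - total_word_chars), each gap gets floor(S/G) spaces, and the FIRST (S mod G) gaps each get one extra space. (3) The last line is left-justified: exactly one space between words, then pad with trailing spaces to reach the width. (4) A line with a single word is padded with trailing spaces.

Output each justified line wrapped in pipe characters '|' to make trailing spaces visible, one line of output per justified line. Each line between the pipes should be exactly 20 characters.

Line 1: ['computer', 'spoon', 'from'] (min_width=19, slack=1)
Line 2: ['black', 'young', 'night'] (min_width=17, slack=3)
Line 3: ['evening', 'blue', 'gentle'] (min_width=19, slack=1)
Line 4: ['security', 'run', 'one'] (min_width=16, slack=4)
Line 5: ['kitchen', 'bus', 'version'] (min_width=19, slack=1)
Line 6: ['this', 'violin'] (min_width=11, slack=9)

Answer: |computer  spoon from|
|black   young  night|
|evening  blue gentle|
|security   run   one|
|kitchen  bus version|
|this violin         |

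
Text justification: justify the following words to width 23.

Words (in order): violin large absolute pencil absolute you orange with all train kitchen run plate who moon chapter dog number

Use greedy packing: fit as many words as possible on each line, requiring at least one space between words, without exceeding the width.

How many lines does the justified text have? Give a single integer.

Line 1: ['violin', 'large', 'absolute'] (min_width=21, slack=2)
Line 2: ['pencil', 'absolute', 'you'] (min_width=19, slack=4)
Line 3: ['orange', 'with', 'all', 'train'] (min_width=21, slack=2)
Line 4: ['kitchen', 'run', 'plate', 'who'] (min_width=21, slack=2)
Line 5: ['moon', 'chapter', 'dog', 'number'] (min_width=23, slack=0)
Total lines: 5

Answer: 5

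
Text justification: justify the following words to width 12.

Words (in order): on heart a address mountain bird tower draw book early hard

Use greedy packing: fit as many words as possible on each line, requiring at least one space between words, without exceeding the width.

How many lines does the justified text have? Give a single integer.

Line 1: ['on', 'heart', 'a'] (min_width=10, slack=2)
Line 2: ['address'] (min_width=7, slack=5)
Line 3: ['mountain'] (min_width=8, slack=4)
Line 4: ['bird', 'tower'] (min_width=10, slack=2)
Line 5: ['draw', 'book'] (min_width=9, slack=3)
Line 6: ['early', 'hard'] (min_width=10, slack=2)
Total lines: 6

Answer: 6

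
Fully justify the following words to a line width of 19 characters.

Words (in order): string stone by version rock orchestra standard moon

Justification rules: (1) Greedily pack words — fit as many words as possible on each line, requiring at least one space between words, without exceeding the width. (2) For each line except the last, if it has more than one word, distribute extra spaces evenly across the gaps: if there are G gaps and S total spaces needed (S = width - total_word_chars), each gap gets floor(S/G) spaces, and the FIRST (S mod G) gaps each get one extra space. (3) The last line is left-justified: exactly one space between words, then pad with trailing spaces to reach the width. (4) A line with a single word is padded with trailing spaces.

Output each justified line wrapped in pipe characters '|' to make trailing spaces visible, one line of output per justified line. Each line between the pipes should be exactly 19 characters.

Answer: |string   stone   by|
|version        rock|
|orchestra  standard|
|moon               |

Derivation:
Line 1: ['string', 'stone', 'by'] (min_width=15, slack=4)
Line 2: ['version', 'rock'] (min_width=12, slack=7)
Line 3: ['orchestra', 'standard'] (min_width=18, slack=1)
Line 4: ['moon'] (min_width=4, slack=15)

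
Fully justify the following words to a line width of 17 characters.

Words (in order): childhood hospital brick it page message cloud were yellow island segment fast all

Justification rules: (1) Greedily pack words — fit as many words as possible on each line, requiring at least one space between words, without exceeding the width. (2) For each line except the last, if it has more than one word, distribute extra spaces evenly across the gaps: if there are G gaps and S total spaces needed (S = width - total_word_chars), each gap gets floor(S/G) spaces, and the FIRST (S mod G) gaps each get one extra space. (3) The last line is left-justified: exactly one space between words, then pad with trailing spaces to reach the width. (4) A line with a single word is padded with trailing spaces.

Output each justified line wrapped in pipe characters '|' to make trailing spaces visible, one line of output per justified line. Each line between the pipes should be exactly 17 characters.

Line 1: ['childhood'] (min_width=9, slack=8)
Line 2: ['hospital', 'brick', 'it'] (min_width=17, slack=0)
Line 3: ['page', 'message'] (min_width=12, slack=5)
Line 4: ['cloud', 'were', 'yellow'] (min_width=17, slack=0)
Line 5: ['island', 'segment'] (min_width=14, slack=3)
Line 6: ['fast', 'all'] (min_width=8, slack=9)

Answer: |childhood        |
|hospital brick it|
|page      message|
|cloud were yellow|
|island    segment|
|fast all         |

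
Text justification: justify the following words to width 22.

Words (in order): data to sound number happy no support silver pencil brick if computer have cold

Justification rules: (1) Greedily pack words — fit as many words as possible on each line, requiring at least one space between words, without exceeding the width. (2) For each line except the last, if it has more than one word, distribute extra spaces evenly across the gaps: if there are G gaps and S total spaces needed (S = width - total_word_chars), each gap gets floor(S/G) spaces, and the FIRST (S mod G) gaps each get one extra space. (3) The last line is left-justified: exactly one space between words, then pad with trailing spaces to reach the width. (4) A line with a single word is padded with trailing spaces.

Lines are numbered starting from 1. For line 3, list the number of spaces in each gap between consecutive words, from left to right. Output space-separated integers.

Answer: 1 1 1

Derivation:
Line 1: ['data', 'to', 'sound', 'number'] (min_width=20, slack=2)
Line 2: ['happy', 'no', 'support'] (min_width=16, slack=6)
Line 3: ['silver', 'pencil', 'brick', 'if'] (min_width=22, slack=0)
Line 4: ['computer', 'have', 'cold'] (min_width=18, slack=4)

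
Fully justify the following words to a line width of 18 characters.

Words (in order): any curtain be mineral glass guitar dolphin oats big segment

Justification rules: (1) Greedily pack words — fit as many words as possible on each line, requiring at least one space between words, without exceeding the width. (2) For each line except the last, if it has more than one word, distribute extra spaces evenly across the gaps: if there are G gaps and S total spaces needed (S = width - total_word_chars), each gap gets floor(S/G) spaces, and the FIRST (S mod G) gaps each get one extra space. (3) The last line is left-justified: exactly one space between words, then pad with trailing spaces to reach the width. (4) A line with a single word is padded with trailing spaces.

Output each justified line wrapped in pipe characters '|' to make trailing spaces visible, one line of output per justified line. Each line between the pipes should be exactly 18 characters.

Answer: |any   curtain   be|
|mineral      glass|
|guitar     dolphin|
|oats big segment  |

Derivation:
Line 1: ['any', 'curtain', 'be'] (min_width=14, slack=4)
Line 2: ['mineral', 'glass'] (min_width=13, slack=5)
Line 3: ['guitar', 'dolphin'] (min_width=14, slack=4)
Line 4: ['oats', 'big', 'segment'] (min_width=16, slack=2)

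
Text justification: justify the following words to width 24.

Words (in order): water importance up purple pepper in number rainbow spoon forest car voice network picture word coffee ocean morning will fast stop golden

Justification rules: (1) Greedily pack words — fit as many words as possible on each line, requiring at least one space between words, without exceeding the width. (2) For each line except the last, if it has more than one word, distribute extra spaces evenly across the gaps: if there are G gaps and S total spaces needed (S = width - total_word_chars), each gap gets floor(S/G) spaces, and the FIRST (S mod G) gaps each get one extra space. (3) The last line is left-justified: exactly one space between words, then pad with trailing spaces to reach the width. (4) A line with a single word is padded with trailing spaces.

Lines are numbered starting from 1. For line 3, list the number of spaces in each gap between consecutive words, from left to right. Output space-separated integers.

Answer: 1 1 1

Derivation:
Line 1: ['water', 'importance', 'up'] (min_width=19, slack=5)
Line 2: ['purple', 'pepper', 'in', 'number'] (min_width=23, slack=1)
Line 3: ['rainbow', 'spoon', 'forest', 'car'] (min_width=24, slack=0)
Line 4: ['voice', 'network', 'picture'] (min_width=21, slack=3)
Line 5: ['word', 'coffee', 'ocean'] (min_width=17, slack=7)
Line 6: ['morning', 'will', 'fast', 'stop'] (min_width=22, slack=2)
Line 7: ['golden'] (min_width=6, slack=18)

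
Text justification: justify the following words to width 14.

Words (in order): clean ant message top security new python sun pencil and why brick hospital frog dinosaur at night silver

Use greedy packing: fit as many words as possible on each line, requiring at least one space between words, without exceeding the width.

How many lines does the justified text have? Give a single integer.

Line 1: ['clean', 'ant'] (min_width=9, slack=5)
Line 2: ['message', 'top'] (min_width=11, slack=3)
Line 3: ['security', 'new'] (min_width=12, slack=2)
Line 4: ['python', 'sun'] (min_width=10, slack=4)
Line 5: ['pencil', 'and', 'why'] (min_width=14, slack=0)
Line 6: ['brick', 'hospital'] (min_width=14, slack=0)
Line 7: ['frog', 'dinosaur'] (min_width=13, slack=1)
Line 8: ['at', 'night'] (min_width=8, slack=6)
Line 9: ['silver'] (min_width=6, slack=8)
Total lines: 9

Answer: 9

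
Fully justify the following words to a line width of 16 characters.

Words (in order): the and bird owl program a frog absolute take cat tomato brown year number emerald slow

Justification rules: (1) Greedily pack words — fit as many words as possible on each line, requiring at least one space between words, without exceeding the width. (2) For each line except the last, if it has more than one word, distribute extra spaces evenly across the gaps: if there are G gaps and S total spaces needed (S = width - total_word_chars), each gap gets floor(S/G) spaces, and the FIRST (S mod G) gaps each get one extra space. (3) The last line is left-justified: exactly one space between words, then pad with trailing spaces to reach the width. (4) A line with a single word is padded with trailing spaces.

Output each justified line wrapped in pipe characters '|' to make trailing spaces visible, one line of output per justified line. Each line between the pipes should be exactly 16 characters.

Answer: |the and bird owl|
|program  a  frog|
|absolute    take|
|cat tomato brown|
|year      number|
|emerald slow    |

Derivation:
Line 1: ['the', 'and', 'bird', 'owl'] (min_width=16, slack=0)
Line 2: ['program', 'a', 'frog'] (min_width=14, slack=2)
Line 3: ['absolute', 'take'] (min_width=13, slack=3)
Line 4: ['cat', 'tomato', 'brown'] (min_width=16, slack=0)
Line 5: ['year', 'number'] (min_width=11, slack=5)
Line 6: ['emerald', 'slow'] (min_width=12, slack=4)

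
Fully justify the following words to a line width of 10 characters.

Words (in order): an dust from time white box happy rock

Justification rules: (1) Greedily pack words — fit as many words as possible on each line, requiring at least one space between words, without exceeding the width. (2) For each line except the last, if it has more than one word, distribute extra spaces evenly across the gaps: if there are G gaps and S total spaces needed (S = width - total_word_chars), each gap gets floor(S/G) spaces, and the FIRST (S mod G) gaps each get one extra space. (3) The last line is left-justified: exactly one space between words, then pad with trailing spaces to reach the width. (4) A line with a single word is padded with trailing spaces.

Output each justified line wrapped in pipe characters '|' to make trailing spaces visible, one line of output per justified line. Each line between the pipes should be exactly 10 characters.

Line 1: ['an', 'dust'] (min_width=7, slack=3)
Line 2: ['from', 'time'] (min_width=9, slack=1)
Line 3: ['white', 'box'] (min_width=9, slack=1)
Line 4: ['happy', 'rock'] (min_width=10, slack=0)

Answer: |an    dust|
|from  time|
|white  box|
|happy rock|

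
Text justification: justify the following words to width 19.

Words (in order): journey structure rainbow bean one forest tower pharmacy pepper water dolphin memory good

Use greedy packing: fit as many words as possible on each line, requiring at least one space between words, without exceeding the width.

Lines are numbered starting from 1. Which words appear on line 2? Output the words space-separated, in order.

Answer: rainbow bean one

Derivation:
Line 1: ['journey', 'structure'] (min_width=17, slack=2)
Line 2: ['rainbow', 'bean', 'one'] (min_width=16, slack=3)
Line 3: ['forest', 'tower'] (min_width=12, slack=7)
Line 4: ['pharmacy', 'pepper'] (min_width=15, slack=4)
Line 5: ['water', 'dolphin'] (min_width=13, slack=6)
Line 6: ['memory', 'good'] (min_width=11, slack=8)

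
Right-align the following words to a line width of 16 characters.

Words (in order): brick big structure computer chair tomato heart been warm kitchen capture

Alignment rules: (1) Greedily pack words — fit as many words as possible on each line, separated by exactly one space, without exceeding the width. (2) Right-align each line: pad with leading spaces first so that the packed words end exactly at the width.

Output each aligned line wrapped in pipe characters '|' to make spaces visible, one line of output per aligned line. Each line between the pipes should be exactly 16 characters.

Answer: |       brick big|
|       structure|
|  computer chair|
|    tomato heart|
|       been warm|
| kitchen capture|

Derivation:
Line 1: ['brick', 'big'] (min_width=9, slack=7)
Line 2: ['structure'] (min_width=9, slack=7)
Line 3: ['computer', 'chair'] (min_width=14, slack=2)
Line 4: ['tomato', 'heart'] (min_width=12, slack=4)
Line 5: ['been', 'warm'] (min_width=9, slack=7)
Line 6: ['kitchen', 'capture'] (min_width=15, slack=1)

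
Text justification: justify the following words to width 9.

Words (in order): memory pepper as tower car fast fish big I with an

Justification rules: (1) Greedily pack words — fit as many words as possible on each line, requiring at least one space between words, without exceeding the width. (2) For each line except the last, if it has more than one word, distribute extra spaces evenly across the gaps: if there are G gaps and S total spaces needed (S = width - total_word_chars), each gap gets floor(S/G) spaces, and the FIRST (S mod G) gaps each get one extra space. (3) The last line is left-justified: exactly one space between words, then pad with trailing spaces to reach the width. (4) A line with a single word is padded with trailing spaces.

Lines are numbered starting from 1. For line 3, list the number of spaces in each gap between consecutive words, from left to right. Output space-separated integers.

Line 1: ['memory'] (min_width=6, slack=3)
Line 2: ['pepper', 'as'] (min_width=9, slack=0)
Line 3: ['tower', 'car'] (min_width=9, slack=0)
Line 4: ['fast', 'fish'] (min_width=9, slack=0)
Line 5: ['big', 'I'] (min_width=5, slack=4)
Line 6: ['with', 'an'] (min_width=7, slack=2)

Answer: 1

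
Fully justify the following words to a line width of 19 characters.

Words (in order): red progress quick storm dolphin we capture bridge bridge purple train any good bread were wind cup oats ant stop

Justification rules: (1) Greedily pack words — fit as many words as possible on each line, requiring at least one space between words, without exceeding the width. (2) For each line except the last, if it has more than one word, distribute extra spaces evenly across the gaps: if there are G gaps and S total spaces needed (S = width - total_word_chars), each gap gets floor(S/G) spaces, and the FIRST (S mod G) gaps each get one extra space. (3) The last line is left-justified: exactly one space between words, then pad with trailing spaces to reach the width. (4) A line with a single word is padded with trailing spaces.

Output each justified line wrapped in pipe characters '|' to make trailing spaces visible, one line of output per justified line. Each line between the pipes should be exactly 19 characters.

Line 1: ['red', 'progress', 'quick'] (min_width=18, slack=1)
Line 2: ['storm', 'dolphin', 'we'] (min_width=16, slack=3)
Line 3: ['capture', 'bridge'] (min_width=14, slack=5)
Line 4: ['bridge', 'purple', 'train'] (min_width=19, slack=0)
Line 5: ['any', 'good', 'bread', 'were'] (min_width=19, slack=0)
Line 6: ['wind', 'cup', 'oats', 'ant'] (min_width=17, slack=2)
Line 7: ['stop'] (min_width=4, slack=15)

Answer: |red  progress quick|
|storm   dolphin  we|
|capture      bridge|
|bridge purple train|
|any good bread were|
|wind  cup  oats ant|
|stop               |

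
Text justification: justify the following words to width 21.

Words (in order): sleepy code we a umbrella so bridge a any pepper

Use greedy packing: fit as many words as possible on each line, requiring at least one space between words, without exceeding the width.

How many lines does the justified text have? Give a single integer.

Line 1: ['sleepy', 'code', 'we', 'a'] (min_width=16, slack=5)
Line 2: ['umbrella', 'so', 'bridge', 'a'] (min_width=20, slack=1)
Line 3: ['any', 'pepper'] (min_width=10, slack=11)
Total lines: 3

Answer: 3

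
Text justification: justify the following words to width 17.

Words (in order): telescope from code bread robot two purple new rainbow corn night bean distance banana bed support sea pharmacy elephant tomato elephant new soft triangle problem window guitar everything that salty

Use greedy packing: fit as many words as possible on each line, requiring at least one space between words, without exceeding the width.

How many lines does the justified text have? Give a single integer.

Answer: 13

Derivation:
Line 1: ['telescope', 'from'] (min_width=14, slack=3)
Line 2: ['code', 'bread', 'robot'] (min_width=16, slack=1)
Line 3: ['two', 'purple', 'new'] (min_width=14, slack=3)
Line 4: ['rainbow', 'corn'] (min_width=12, slack=5)
Line 5: ['night', 'bean'] (min_width=10, slack=7)
Line 6: ['distance', 'banana'] (min_width=15, slack=2)
Line 7: ['bed', 'support', 'sea'] (min_width=15, slack=2)
Line 8: ['pharmacy', 'elephant'] (min_width=17, slack=0)
Line 9: ['tomato', 'elephant'] (min_width=15, slack=2)
Line 10: ['new', 'soft', 'triangle'] (min_width=17, slack=0)
Line 11: ['problem', 'window'] (min_width=14, slack=3)
Line 12: ['guitar', 'everything'] (min_width=17, slack=0)
Line 13: ['that', 'salty'] (min_width=10, slack=7)
Total lines: 13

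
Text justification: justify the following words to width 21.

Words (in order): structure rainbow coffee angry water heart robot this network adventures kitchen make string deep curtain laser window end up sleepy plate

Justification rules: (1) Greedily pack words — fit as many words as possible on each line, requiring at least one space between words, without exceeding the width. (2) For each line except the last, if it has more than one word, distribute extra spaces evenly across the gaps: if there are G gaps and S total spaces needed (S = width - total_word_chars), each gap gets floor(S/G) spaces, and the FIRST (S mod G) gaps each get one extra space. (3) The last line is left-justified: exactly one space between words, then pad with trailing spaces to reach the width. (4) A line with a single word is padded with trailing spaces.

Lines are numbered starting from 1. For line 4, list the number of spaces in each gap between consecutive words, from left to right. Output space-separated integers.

Line 1: ['structure', 'rainbow'] (min_width=17, slack=4)
Line 2: ['coffee', 'angry', 'water'] (min_width=18, slack=3)
Line 3: ['heart', 'robot', 'this'] (min_width=16, slack=5)
Line 4: ['network', 'adventures'] (min_width=18, slack=3)
Line 5: ['kitchen', 'make', 'string'] (min_width=19, slack=2)
Line 6: ['deep', 'curtain', 'laser'] (min_width=18, slack=3)
Line 7: ['window', 'end', 'up', 'sleepy'] (min_width=20, slack=1)
Line 8: ['plate'] (min_width=5, slack=16)

Answer: 4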